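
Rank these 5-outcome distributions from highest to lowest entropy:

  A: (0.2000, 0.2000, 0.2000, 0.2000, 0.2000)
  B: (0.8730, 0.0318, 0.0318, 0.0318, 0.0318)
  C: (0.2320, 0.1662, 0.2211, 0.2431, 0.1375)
A > C > B

Key insight: Entropy is maximized by uniform distributions and minimized by concentrated distributions.

- Uniform distributions have maximum entropy log₂(5) = 2.3219 bits
- The more "peaked" or concentrated a distribution, the lower its entropy

Entropies:
  H(A) = 2.3219 bits
  H(B) = 0.8032 bits
  H(C) = 2.2904 bits

Ranking: A > C > B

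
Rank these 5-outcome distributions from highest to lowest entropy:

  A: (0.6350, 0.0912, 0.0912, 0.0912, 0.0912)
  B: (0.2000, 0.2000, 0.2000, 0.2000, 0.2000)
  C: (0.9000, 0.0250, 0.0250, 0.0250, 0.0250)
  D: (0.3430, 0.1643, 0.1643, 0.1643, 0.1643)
B > D > A > C

Key insight: Entropy is maximized by uniform distributions and minimized by concentrated distributions.

Entropies:
  H(A) = 1.6768 bits
  H(B) = 2.3219 bits
  H(C) = 0.6690 bits
  H(D) = 2.2417 bits

Ranking: B > D > A > C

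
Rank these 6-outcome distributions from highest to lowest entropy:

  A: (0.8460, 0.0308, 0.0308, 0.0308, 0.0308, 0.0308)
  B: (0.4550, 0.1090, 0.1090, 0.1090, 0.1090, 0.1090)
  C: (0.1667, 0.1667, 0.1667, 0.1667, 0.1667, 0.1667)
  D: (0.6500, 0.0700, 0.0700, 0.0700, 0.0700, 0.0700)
C > B > D > A

Key insight: Entropy is maximized by uniform distributions and minimized by concentrated distributions.

Entropies:
  H(A) = 0.9773 bits
  H(B) = 2.2596 bits
  H(C) = 2.5850 bits
  H(D) = 1.7467 bits

Ranking: C > B > D > A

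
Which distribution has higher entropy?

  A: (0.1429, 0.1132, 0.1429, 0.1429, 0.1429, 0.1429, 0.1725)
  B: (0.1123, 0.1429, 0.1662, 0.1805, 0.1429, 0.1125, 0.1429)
A

Both distributions are close to uniform, making this a harder comparison.

H(A) = 2.7984 bits
H(B) = 2.7881 bits

The distribution closer to uniform has higher entropy.
Answer: A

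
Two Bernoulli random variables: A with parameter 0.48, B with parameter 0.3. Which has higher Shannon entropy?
A

For binary distributions, entropy is maximized at p=0.5 and decreases as p moves toward 0 or 1.

H(A) = H(0.48) = 0.9988 bits
H(B) = H(0.3) = 0.8813 bits

Distribution A (p=0.48) is closer to uniform (p=0.5), so it has higher entropy.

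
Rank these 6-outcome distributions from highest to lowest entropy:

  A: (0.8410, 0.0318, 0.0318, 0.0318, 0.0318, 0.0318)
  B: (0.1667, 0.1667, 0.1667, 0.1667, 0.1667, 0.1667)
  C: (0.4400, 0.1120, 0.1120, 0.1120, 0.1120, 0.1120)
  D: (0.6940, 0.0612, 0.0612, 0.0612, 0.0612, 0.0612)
B > C > D > A

Key insight: Entropy is maximized by uniform distributions and minimized by concentrated distributions.

Entropies:
  H(A) = 1.0011 bits
  H(B) = 2.5850 bits
  H(C) = 2.2899 bits
  H(D) = 1.5990 bits

Ranking: B > C > D > A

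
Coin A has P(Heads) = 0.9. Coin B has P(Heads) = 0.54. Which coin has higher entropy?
B

For binary distributions, entropy is maximized at p=0.5 and decreases as p moves toward 0 or 1.

H(A) = H(0.9) = 0.4690 bits
H(B) = H(0.54) = 0.9954 bits

Distribution B (p=0.54) is closer to uniform (p=0.5), so it has higher entropy.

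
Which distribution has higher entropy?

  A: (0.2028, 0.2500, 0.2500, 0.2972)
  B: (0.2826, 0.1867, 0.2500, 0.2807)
A

Both distributions are close to uniform, making this a harder comparison.

H(A) = 1.9871 bits
H(B) = 1.9817 bits

The distribution closer to uniform has higher entropy.
Answer: A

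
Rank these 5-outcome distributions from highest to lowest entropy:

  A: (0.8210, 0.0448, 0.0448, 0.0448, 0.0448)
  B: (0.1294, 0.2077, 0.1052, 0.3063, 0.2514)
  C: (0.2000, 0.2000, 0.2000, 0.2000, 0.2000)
C > B > A

Key insight: Entropy is maximized by uniform distributions and minimized by concentrated distributions.

- Uniform distributions have maximum entropy log₂(5) = 2.3219 bits
- The more "peaked" or concentrated a distribution, the lower its entropy

Entropies:
  H(A) = 1.0359 bits
  H(B) = 2.2181 bits
  H(C) = 2.3219 bits

Ranking: C > B > A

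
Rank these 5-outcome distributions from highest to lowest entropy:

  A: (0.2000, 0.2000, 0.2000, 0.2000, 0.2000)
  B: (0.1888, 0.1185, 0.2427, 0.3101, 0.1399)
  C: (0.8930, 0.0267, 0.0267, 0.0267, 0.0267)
A > B > C

Key insight: Entropy is maximized by uniform distributions and minimized by concentrated distributions.

- Uniform distributions have maximum entropy log₂(5) = 2.3219 bits
- The more "peaked" or concentrated a distribution, the lower its entropy

Entropies:
  H(A) = 2.3219 bits
  H(B) = 2.2353 bits
  H(C) = 0.7048 bits

Ranking: A > B > C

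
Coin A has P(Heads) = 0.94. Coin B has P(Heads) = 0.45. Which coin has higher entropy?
B

For binary distributions, entropy is maximized at p=0.5 and decreases as p moves toward 0 or 1.

H(A) = H(0.94) = 0.3274 bits
H(B) = H(0.45) = 0.9928 bits

Distribution B (p=0.45) is closer to uniform (p=0.5), so it has higher entropy.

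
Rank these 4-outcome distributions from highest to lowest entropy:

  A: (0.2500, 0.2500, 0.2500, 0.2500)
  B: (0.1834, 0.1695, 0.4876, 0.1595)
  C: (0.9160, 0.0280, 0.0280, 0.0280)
A > B > C

Key insight: Entropy is maximized by uniform distributions and minimized by concentrated distributions.

- Uniform distributions have maximum entropy log₂(4) = 2.0000 bits
- The more "peaked" or concentrated a distribution, the lower its entropy

Entropies:
  H(A) = 2.0000 bits
  H(B) = 1.8104 bits
  H(C) = 0.5493 bits

Ranking: A > B > C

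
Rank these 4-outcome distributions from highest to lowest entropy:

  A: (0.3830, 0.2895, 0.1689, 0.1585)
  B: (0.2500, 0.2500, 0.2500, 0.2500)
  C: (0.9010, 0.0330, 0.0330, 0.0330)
B > A > C

Key insight: Entropy is maximized by uniform distributions and minimized by concentrated distributions.

- Uniform distributions have maximum entropy log₂(4) = 2.0000 bits
- The more "peaked" or concentrated a distribution, the lower its entropy

Entropies:
  H(A) = 1.9027 bits
  H(B) = 2.0000 bits
  H(C) = 0.6227 bits

Ranking: B > A > C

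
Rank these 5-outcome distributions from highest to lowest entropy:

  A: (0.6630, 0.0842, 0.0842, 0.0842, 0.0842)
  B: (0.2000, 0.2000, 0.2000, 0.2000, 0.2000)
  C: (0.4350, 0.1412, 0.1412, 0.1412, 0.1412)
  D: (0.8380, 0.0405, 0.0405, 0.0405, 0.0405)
B > C > A > D

Key insight: Entropy is maximized by uniform distributions and minimized by concentrated distributions.

Entropies:
  H(A) = 1.5959 bits
  H(B) = 2.3219 bits
  H(C) = 2.1178 bits
  H(D) = 0.9631 bits

Ranking: B > C > A > D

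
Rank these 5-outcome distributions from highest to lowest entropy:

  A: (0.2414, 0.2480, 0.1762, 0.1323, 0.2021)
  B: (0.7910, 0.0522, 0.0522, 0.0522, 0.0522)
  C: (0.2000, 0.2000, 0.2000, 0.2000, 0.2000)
C > A > B

Key insight: Entropy is maximized by uniform distributions and minimized by concentrated distributions.

- Uniform distributions have maximum entropy log₂(5) = 2.3219 bits
- The more "peaked" or concentrated a distribution, the lower its entropy

Entropies:
  H(A) = 2.2875 bits
  H(B) = 1.1576 bits
  H(C) = 2.3219 bits

Ranking: C > A > B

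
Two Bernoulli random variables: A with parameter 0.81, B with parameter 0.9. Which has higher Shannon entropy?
A

For binary distributions, entropy is maximized at p=0.5 and decreases as p moves toward 0 or 1.

H(A) = H(0.81) = 0.7015 bits
H(B) = H(0.9) = 0.4690 bits

Distribution A (p=0.81) is closer to uniform (p=0.5), so it has higher entropy.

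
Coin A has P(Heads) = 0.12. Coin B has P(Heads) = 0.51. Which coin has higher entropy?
B

For binary distributions, entropy is maximized at p=0.5 and decreases as p moves toward 0 or 1.

H(A) = H(0.12) = 0.5294 bits
H(B) = H(0.51) = 0.9997 bits

Distribution B (p=0.51) is closer to uniform (p=0.5), so it has higher entropy.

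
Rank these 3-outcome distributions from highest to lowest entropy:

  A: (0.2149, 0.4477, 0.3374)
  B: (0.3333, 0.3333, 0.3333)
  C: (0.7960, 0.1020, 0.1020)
B > A > C

Key insight: Entropy is maximized by uniform distributions and minimized by concentrated distributions.

- Uniform distributions have maximum entropy log₂(3) = 1.5850 bits
- The more "peaked" or concentrated a distribution, the lower its entropy

Entropies:
  H(A) = 1.5246 bits
  H(B) = 1.5850 bits
  H(C) = 0.9339 bits

Ranking: B > A > C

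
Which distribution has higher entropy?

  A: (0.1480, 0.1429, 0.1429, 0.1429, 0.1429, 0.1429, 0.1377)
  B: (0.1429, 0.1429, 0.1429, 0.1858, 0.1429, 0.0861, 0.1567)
A

Both distributions are close to uniform, making this a harder comparison.

H(A) = 2.8071 bits
H(B) = 2.7790 bits

The distribution closer to uniform has higher entropy.
Answer: A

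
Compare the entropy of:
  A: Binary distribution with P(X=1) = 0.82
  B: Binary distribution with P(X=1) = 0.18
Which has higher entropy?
Equal

For binary distributions, entropy is maximized at p=0.5 and decreases as p moves toward 0 or 1.

H(A) = H(0.82) = 0.6801 bits
H(B) = H(0.18) = 0.6801 bits

Both distributions are equally far from uniform (|0.82-0.5| = |0.18-0.5|), so they have the same entropy.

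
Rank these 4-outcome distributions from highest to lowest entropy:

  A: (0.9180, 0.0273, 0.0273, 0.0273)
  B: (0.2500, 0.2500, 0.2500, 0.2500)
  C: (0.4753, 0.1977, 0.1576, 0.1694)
B > C > A

Key insight: Entropy is maximized by uniform distributions and minimized by concentrated distributions.

- Uniform distributions have maximum entropy log₂(4) = 2.0000 bits
- The more "peaked" or concentrated a distribution, the lower its entropy

Entropies:
  H(A) = 0.5392 bits
  H(B) = 2.0000 bits
  H(C) = 1.8264 bits

Ranking: B > C > A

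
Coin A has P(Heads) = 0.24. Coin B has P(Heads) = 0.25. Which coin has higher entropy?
B

For binary distributions, entropy is maximized at p=0.5 and decreases as p moves toward 0 or 1.

H(A) = H(0.24) = 0.7950 bits
H(B) = H(0.25) = 0.8113 bits

Distribution B (p=0.25) is closer to uniform (p=0.5), so it has higher entropy.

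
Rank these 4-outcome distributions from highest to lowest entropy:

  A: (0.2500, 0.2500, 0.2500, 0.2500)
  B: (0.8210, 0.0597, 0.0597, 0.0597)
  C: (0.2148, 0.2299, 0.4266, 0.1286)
A > C > B

Key insight: Entropy is maximized by uniform distributions and minimized by concentrated distributions.

- Uniform distributions have maximum entropy log₂(4) = 2.0000 bits
- The more "peaked" or concentrated a distribution, the lower its entropy

Entropies:
  H(A) = 2.0000 bits
  H(B) = 0.9616 bits
  H(C) = 1.8692 bits

Ranking: A > C > B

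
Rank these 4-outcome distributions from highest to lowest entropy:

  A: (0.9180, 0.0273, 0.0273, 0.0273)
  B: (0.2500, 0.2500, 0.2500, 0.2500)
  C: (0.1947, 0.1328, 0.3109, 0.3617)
B > C > A

Key insight: Entropy is maximized by uniform distributions and minimized by concentrated distributions.

- Uniform distributions have maximum entropy log₂(4) = 2.0000 bits
- The more "peaked" or concentrated a distribution, the lower its entropy

Entropies:
  H(A) = 0.5392 bits
  H(B) = 2.0000 bits
  H(C) = 1.9010 bits

Ranking: B > C > A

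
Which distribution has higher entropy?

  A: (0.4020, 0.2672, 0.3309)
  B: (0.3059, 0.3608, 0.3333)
B

Both distributions are close to uniform, making this a harder comparison.

H(A) = 1.5652 bits
H(B) = 1.5817 bits

The distribution closer to uniform has higher entropy.
Answer: B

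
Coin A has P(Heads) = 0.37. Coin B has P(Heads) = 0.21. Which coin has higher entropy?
A

For binary distributions, entropy is maximized at p=0.5 and decreases as p moves toward 0 or 1.

H(A) = H(0.37) = 0.9507 bits
H(B) = H(0.21) = 0.7415 bits

Distribution A (p=0.37) is closer to uniform (p=0.5), so it has higher entropy.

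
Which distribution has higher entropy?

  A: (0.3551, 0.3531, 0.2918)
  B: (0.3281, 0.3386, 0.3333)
B

Both distributions are close to uniform, making this a harder comparison.

H(A) = 1.5792 bits
H(B) = 1.5848 bits

The distribution closer to uniform has higher entropy.
Answer: B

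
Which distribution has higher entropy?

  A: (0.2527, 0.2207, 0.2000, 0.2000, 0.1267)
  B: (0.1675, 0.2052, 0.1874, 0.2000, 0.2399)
B

Both distributions are close to uniform, making this a harder comparison.

H(A) = 2.2889 bits
H(B) = 2.3118 bits

The distribution closer to uniform has higher entropy.
Answer: B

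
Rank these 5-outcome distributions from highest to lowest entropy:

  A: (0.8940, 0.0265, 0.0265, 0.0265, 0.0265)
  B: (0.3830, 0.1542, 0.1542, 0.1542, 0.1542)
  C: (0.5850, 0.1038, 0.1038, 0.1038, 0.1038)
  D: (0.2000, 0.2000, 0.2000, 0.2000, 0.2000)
D > B > C > A

Key insight: Entropy is maximized by uniform distributions and minimized by concentrated distributions.

Entropies:
  H(A) = 0.6997 bits
  H(B) = 2.1941 bits
  H(C) = 1.8091 bits
  H(D) = 2.3219 bits

Ranking: D > B > C > A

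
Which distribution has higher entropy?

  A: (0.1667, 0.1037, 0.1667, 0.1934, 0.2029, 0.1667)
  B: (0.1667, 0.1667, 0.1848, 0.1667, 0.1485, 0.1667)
B

Both distributions are close to uniform, making this a harder comparison.

H(A) = 2.5569 bits
H(B) = 2.5821 bits

The distribution closer to uniform has higher entropy.
Answer: B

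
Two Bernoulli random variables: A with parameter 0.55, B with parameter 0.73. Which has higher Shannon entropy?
A

For binary distributions, entropy is maximized at p=0.5 and decreases as p moves toward 0 or 1.

H(A) = H(0.55) = 0.9928 bits
H(B) = H(0.73) = 0.8415 bits

Distribution A (p=0.55) is closer to uniform (p=0.5), so it has higher entropy.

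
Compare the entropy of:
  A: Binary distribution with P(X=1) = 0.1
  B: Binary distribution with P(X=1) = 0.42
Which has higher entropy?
B

For binary distributions, entropy is maximized at p=0.5 and decreases as p moves toward 0 or 1.

H(A) = H(0.1) = 0.4690 bits
H(B) = H(0.42) = 0.9815 bits

Distribution B (p=0.42) is closer to uniform (p=0.5), so it has higher entropy.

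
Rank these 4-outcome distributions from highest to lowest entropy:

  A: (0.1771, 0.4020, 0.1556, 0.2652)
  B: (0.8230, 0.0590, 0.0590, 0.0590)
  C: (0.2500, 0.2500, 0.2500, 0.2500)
C > A > B

Key insight: Entropy is maximized by uniform distributions and minimized by concentrated distributions.

- Uniform distributions have maximum entropy log₂(4) = 2.0000 bits
- The more "peaked" or concentrated a distribution, the lower its entropy

Entropies:
  H(A) = 1.8964 bits
  H(B) = 0.9540 bits
  H(C) = 2.0000 bits

Ranking: C > A > B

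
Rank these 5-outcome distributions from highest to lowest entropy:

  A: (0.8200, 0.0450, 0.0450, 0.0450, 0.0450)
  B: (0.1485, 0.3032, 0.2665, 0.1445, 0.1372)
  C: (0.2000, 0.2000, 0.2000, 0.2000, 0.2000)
C > B > A

Key insight: Entropy is maximized by uniform distributions and minimized by concentrated distributions.

- Uniform distributions have maximum entropy log₂(5) = 2.3219 bits
- The more "peaked" or concentrated a distribution, the lower its entropy

Entropies:
  H(A) = 1.0401 bits
  H(B) = 2.2356 bits
  H(C) = 2.3219 bits

Ranking: C > B > A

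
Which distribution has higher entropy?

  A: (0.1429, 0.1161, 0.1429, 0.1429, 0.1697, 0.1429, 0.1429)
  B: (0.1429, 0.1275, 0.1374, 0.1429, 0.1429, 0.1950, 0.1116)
A

Both distributions are close to uniform, making this a harder comparison.

H(A) = 2.8001 bits
H(B) = 2.7883 bits

The distribution closer to uniform has higher entropy.
Answer: A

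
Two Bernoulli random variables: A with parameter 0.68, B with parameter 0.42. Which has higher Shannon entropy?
B

For binary distributions, entropy is maximized at p=0.5 and decreases as p moves toward 0 or 1.

H(A) = H(0.68) = 0.9044 bits
H(B) = H(0.42) = 0.9815 bits

Distribution B (p=0.42) is closer to uniform (p=0.5), so it has higher entropy.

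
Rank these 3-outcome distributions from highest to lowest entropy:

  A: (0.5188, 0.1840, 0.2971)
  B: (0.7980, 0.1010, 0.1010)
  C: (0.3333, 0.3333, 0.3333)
C > A > B

Key insight: Entropy is maximized by uniform distributions and minimized by concentrated distributions.

- Uniform distributions have maximum entropy log₂(3) = 1.5850 bits
- The more "peaked" or concentrated a distribution, the lower its entropy

Entropies:
  H(A) = 1.4608 bits
  H(B) = 0.9279 bits
  H(C) = 1.5850 bits

Ranking: C > A > B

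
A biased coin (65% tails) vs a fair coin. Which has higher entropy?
Fair coin

The fair coin is uniform (p=0.5), maximizing binary entropy at 1 bit. The biased coin has H(0.65) ≈ 0.934 bits — its outcome is more predictable, so its entropy is lower.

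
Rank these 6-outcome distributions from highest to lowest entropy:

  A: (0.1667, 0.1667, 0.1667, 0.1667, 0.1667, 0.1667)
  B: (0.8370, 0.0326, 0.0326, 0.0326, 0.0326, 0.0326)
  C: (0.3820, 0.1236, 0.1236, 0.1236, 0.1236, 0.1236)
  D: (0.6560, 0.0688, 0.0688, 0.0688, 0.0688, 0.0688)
A > C > D > B

Key insight: Entropy is maximized by uniform distributions and minimized by concentrated distributions.

Entropies:
  H(A) = 2.5850 bits
  H(B) = 1.0199 bits
  H(C) = 2.3944 bits
  H(D) = 1.7273 bits

Ranking: A > C > D > B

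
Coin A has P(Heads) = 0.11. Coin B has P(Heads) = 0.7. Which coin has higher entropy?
B

For binary distributions, entropy is maximized at p=0.5 and decreases as p moves toward 0 or 1.

H(A) = H(0.11) = 0.4999 bits
H(B) = H(0.7) = 0.8813 bits

Distribution B (p=0.7) is closer to uniform (p=0.5), so it has higher entropy.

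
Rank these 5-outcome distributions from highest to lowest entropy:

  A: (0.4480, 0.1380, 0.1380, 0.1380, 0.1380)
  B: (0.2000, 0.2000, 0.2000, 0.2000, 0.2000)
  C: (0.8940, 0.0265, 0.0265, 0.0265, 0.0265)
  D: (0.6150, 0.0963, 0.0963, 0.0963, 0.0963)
B > A > D > C

Key insight: Entropy is maximized by uniform distributions and minimized by concentrated distributions.

Entropies:
  H(A) = 2.0962 bits
  H(B) = 2.3219 bits
  H(C) = 0.6997 bits
  H(D) = 1.7315 bits

Ranking: B > A > D > C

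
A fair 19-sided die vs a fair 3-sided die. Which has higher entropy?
19-sided die

Both are uniform distributions; for uniform over n outcomes, H = log₂(n). H(19-sided) = log₂(19) = 4.248 bits and H(3-sided) = log₂(3) = 1.585 bits. More outcomes in a uniform distribution means higher entropy.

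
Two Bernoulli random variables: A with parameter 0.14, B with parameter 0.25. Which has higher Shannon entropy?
B

For binary distributions, entropy is maximized at p=0.5 and decreases as p moves toward 0 or 1.

H(A) = H(0.14) = 0.5842 bits
H(B) = H(0.25) = 0.8113 bits

Distribution B (p=0.25) is closer to uniform (p=0.5), so it has higher entropy.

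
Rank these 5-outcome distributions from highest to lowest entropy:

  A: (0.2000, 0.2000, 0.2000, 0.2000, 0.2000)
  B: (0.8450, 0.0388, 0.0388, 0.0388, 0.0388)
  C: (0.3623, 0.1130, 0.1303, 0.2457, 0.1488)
A > C > B

Key insight: Entropy is maximized by uniform distributions and minimized by concentrated distributions.

- Uniform distributions have maximum entropy log₂(5) = 2.3219 bits
- The more "peaked" or concentrated a distribution, the lower its entropy

Entropies:
  H(A) = 2.3219 bits
  H(B) = 0.9322 bits
  H(C) = 2.1757 bits

Ranking: A > C > B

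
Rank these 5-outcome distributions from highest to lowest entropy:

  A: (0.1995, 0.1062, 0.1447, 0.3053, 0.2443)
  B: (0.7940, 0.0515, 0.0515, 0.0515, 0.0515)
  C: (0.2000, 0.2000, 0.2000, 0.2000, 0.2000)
C > A > B

Key insight: Entropy is maximized by uniform distributions and minimized by concentrated distributions.

- Uniform distributions have maximum entropy log₂(5) = 2.3219 bits
- The more "peaked" or concentrated a distribution, the lower its entropy

Entropies:
  H(A) = 2.2303 bits
  H(B) = 1.1458 bits
  H(C) = 2.3219 bits

Ranking: C > A > B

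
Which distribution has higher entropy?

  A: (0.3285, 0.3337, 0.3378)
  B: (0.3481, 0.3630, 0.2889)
A

Both distributions are close to uniform, making this a harder comparison.

H(A) = 1.5849 bits
H(B) = 1.5782 bits

The distribution closer to uniform has higher entropy.
Answer: A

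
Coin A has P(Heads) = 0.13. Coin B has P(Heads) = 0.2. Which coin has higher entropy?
B

For binary distributions, entropy is maximized at p=0.5 and decreases as p moves toward 0 or 1.

H(A) = H(0.13) = 0.5574 bits
H(B) = H(0.2) = 0.7219 bits

Distribution B (p=0.2) is closer to uniform (p=0.5), so it has higher entropy.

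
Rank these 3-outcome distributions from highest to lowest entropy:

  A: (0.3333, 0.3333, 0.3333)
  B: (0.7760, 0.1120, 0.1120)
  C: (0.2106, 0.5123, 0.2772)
A > C > B

Key insight: Entropy is maximized by uniform distributions and minimized by concentrated distributions.

- Uniform distributions have maximum entropy log₂(3) = 1.5850 bits
- The more "peaked" or concentrated a distribution, the lower its entropy

Entropies:
  H(A) = 1.5850 bits
  H(B) = 0.9914 bits
  H(C) = 1.4807 bits

Ranking: A > C > B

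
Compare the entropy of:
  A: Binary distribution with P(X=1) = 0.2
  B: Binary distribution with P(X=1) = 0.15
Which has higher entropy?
A

For binary distributions, entropy is maximized at p=0.5 and decreases as p moves toward 0 or 1.

H(A) = H(0.2) = 0.7219 bits
H(B) = H(0.15) = 0.6098 bits

Distribution A (p=0.2) is closer to uniform (p=0.5), so it has higher entropy.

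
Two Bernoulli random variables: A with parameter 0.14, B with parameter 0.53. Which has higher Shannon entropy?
B

For binary distributions, entropy is maximized at p=0.5 and decreases as p moves toward 0 or 1.

H(A) = H(0.14) = 0.5842 bits
H(B) = H(0.53) = 0.9974 bits

Distribution B (p=0.53) is closer to uniform (p=0.5), so it has higher entropy.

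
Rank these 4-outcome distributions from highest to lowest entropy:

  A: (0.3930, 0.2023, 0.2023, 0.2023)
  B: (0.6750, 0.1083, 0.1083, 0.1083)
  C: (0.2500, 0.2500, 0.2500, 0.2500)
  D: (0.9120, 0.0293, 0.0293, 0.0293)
C > A > B > D

Key insight: Entropy is maximized by uniform distributions and minimized by concentrated distributions.

Entropies:
  H(A) = 1.9288 bits
  H(B) = 1.4248 bits
  H(C) = 2.0000 bits
  H(D) = 0.5692 bits

Ranking: C > A > B > D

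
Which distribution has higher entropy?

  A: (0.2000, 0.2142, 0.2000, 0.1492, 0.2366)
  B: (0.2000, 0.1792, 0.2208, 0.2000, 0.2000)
B

Both distributions are close to uniform, making this a harder comparison.

H(A) = 2.3064 bits
H(B) = 2.3188 bits

The distribution closer to uniform has higher entropy.
Answer: B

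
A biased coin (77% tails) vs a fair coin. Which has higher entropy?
Fair coin

The fair coin is uniform (p=0.5), maximizing binary entropy at 1 bit. The biased coin has H(0.77) ≈ 0.778 bits — its outcome is more predictable, so its entropy is lower.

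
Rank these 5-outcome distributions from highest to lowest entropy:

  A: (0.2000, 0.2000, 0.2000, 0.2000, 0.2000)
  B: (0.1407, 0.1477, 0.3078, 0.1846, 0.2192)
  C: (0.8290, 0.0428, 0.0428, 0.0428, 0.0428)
A > B > C

Key insight: Entropy is maximized by uniform distributions and minimized by concentrated distributions.

- Uniform distributions have maximum entropy log₂(5) = 2.3219 bits
- The more "peaked" or concentrated a distribution, the lower its entropy

Entropies:
  H(A) = 2.3219 bits
  H(B) = 2.2588 bits
  H(C) = 1.0020 bits

Ranking: A > B > C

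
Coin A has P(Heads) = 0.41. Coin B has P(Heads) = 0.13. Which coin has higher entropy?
A

For binary distributions, entropy is maximized at p=0.5 and decreases as p moves toward 0 or 1.

H(A) = H(0.41) = 0.9765 bits
H(B) = H(0.13) = 0.5574 bits

Distribution A (p=0.41) is closer to uniform (p=0.5), so it has higher entropy.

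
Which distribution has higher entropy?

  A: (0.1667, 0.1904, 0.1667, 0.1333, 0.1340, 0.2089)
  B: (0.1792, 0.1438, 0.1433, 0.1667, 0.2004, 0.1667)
B

Both distributions are close to uniform, making this a harder comparison.

H(A) = 2.5654 bits
H(B) = 2.5748 bits

The distribution closer to uniform has higher entropy.
Answer: B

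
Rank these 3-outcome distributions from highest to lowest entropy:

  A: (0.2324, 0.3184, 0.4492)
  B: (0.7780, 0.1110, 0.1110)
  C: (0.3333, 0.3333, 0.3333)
C > A > B

Key insight: Entropy is maximized by uniform distributions and minimized by concentrated distributions.

- Uniform distributions have maximum entropy log₂(3) = 1.5850 bits
- The more "peaked" or concentrated a distribution, the lower its entropy

Entropies:
  H(A) = 1.5336 bits
  H(B) = 0.9858 bits
  H(C) = 1.5850 bits

Ranking: C > A > B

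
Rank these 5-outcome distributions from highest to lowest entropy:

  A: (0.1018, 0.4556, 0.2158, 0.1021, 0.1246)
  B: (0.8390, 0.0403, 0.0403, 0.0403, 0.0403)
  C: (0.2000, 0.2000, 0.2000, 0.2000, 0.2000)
C > A > B

Key insight: Entropy is maximized by uniform distributions and minimized by concentrated distributions.

- Uniform distributions have maximum entropy log₂(5) = 2.3219 bits
- The more "peaked" or concentrated a distribution, the lower its entropy

Entropies:
  H(A) = 2.0404 bits
  H(B) = 0.9587 bits
  H(C) = 2.3219 bits

Ranking: C > A > B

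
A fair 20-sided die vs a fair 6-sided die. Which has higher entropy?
20-sided die

Both are uniform distributions; for uniform over n outcomes, H = log₂(n). H(20-sided) = log₂(20) = 4.322 bits and H(6-sided) = log₂(6) = 2.585 bits. More outcomes in a uniform distribution means higher entropy.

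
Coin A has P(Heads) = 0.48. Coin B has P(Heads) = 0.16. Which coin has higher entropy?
A

For binary distributions, entropy is maximized at p=0.5 and decreases as p moves toward 0 or 1.

H(A) = H(0.48) = 0.9988 bits
H(B) = H(0.16) = 0.6343 bits

Distribution A (p=0.48) is closer to uniform (p=0.5), so it has higher entropy.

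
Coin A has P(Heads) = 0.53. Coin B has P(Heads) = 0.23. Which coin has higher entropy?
A

For binary distributions, entropy is maximized at p=0.5 and decreases as p moves toward 0 or 1.

H(A) = H(0.53) = 0.9974 bits
H(B) = H(0.23) = 0.7780 bits

Distribution A (p=0.53) is closer to uniform (p=0.5), so it has higher entropy.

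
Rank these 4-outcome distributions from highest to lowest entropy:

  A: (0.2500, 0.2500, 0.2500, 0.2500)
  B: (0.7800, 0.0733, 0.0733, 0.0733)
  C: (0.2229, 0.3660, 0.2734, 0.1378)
A > C > B

Key insight: Entropy is maximized by uniform distributions and minimized by concentrated distributions.

- Uniform distributions have maximum entropy log₂(4) = 2.0000 bits
- The more "peaked" or concentrated a distribution, the lower its entropy

Entropies:
  H(A) = 2.0000 bits
  H(B) = 1.1089 bits
  H(C) = 1.9189 bits

Ranking: A > C > B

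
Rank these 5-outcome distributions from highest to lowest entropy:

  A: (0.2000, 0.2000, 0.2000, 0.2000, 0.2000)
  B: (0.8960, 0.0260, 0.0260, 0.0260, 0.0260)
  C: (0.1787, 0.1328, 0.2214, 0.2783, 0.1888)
A > C > B

Key insight: Entropy is maximized by uniform distributions and minimized by concentrated distributions.

- Uniform distributions have maximum entropy log₂(5) = 2.3219 bits
- The more "peaked" or concentrated a distribution, the lower its entropy

Entropies:
  H(A) = 2.3219 bits
  H(B) = 0.6895 bits
  H(C) = 2.2800 bits

Ranking: A > C > B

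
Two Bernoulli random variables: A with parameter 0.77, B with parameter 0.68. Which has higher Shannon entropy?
B

For binary distributions, entropy is maximized at p=0.5 and decreases as p moves toward 0 or 1.

H(A) = H(0.77) = 0.7780 bits
H(B) = H(0.68) = 0.9044 bits

Distribution B (p=0.68) is closer to uniform (p=0.5), so it has higher entropy.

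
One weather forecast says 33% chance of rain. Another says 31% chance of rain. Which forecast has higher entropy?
33% forecast

Treat each forecast as a Bernoulli distribution. Binary entropy is maximized at p=0.5 and falls off symmetrically toward 0 or 1. The 33% forecast is closer to 50%, so it is more uncertain. H(33%) ≈ 0.915 bits, H(31%) ≈ 0.893 bits.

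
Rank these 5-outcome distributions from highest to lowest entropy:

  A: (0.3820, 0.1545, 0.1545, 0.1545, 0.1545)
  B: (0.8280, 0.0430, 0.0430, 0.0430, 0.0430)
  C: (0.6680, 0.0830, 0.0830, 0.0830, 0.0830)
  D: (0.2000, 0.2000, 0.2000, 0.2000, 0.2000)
D > A > C > B

Key insight: Entropy is maximized by uniform distributions and minimized by concentrated distributions.

Entropies:
  H(A) = 2.1954 bits
  H(B) = 1.0063 bits
  H(C) = 1.5810 bits
  H(D) = 2.3219 bits

Ranking: D > A > C > B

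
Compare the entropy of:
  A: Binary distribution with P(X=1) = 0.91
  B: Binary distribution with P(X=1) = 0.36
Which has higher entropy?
B

For binary distributions, entropy is maximized at p=0.5 and decreases as p moves toward 0 or 1.

H(A) = H(0.91) = 0.4365 bits
H(B) = H(0.36) = 0.9427 bits

Distribution B (p=0.36) is closer to uniform (p=0.5), so it has higher entropy.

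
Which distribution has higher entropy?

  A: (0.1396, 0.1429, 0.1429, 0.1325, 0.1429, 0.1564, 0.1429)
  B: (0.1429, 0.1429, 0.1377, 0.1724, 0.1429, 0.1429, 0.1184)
A

Both distributions are close to uniform, making this a harder comparison.

H(A) = 2.8058 bits
H(B) = 2.7999 bits

The distribution closer to uniform has higher entropy.
Answer: A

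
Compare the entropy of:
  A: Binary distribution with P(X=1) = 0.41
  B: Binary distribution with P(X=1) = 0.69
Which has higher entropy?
A

For binary distributions, entropy is maximized at p=0.5 and decreases as p moves toward 0 or 1.

H(A) = H(0.41) = 0.9765 bits
H(B) = H(0.69) = 0.8932 bits

Distribution A (p=0.41) is closer to uniform (p=0.5), so it has higher entropy.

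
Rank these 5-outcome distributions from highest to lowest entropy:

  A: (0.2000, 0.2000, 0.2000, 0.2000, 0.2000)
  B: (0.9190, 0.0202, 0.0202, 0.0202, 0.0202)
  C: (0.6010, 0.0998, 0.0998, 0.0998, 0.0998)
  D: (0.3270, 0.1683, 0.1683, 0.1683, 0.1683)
A > D > C > B

Key insight: Entropy is maximized by uniform distributions and minimized by concentrated distributions.

Entropies:
  H(A) = 2.3219 bits
  H(B) = 0.5677 bits
  H(C) = 1.7684 bits
  H(D) = 2.2578 bits

Ranking: A > D > C > B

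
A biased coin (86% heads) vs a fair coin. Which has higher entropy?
Fair coin

The fair coin is uniform (p=0.5), maximizing binary entropy at 1 bit. The biased coin has H(0.86) ≈ 0.584 bits — its outcome is more predictable, so its entropy is lower.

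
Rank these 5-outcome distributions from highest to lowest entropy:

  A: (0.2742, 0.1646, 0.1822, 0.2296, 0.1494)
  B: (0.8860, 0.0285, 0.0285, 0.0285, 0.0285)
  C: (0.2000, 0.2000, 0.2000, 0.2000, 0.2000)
C > A > B

Key insight: Entropy is maximized by uniform distributions and minimized by concentrated distributions.

- Uniform distributions have maximum entropy log₂(5) = 2.3219 bits
- The more "peaked" or concentrated a distribution, the lower its entropy

Entropies:
  H(A) = 2.2850 bits
  H(B) = 0.7399 bits
  H(C) = 2.3219 bits

Ranking: C > A > B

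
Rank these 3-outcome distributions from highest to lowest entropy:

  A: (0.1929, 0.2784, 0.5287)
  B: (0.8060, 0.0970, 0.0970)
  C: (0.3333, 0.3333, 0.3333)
C > A > B

Key insight: Entropy is maximized by uniform distributions and minimized by concentrated distributions.

- Uniform distributions have maximum entropy log₂(3) = 1.5850 bits
- The more "peaked" or concentrated a distribution, the lower its entropy

Entropies:
  H(A) = 1.4577 bits
  H(B) = 0.9038 bits
  H(C) = 1.5850 bits

Ranking: C > A > B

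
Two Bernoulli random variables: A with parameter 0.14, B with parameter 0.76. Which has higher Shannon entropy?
B

For binary distributions, entropy is maximized at p=0.5 and decreases as p moves toward 0 or 1.

H(A) = H(0.14) = 0.5842 bits
H(B) = H(0.76) = 0.7950 bits

Distribution B (p=0.76) is closer to uniform (p=0.5), so it has higher entropy.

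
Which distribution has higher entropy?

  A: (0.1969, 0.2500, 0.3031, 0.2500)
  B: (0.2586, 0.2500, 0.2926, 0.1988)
B

Both distributions are close to uniform, making this a harder comparison.

H(A) = 1.9836 bits
H(B) = 1.9867 bits

The distribution closer to uniform has higher entropy.
Answer: B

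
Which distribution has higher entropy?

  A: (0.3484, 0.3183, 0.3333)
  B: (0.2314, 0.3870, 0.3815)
A

Both distributions are close to uniform, making this a harder comparison.

H(A) = 1.5840 bits
H(B) = 1.5490 bits

The distribution closer to uniform has higher entropy.
Answer: A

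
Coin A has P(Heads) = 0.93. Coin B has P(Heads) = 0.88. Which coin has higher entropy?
B

For binary distributions, entropy is maximized at p=0.5 and decreases as p moves toward 0 or 1.

H(A) = H(0.93) = 0.3659 bits
H(B) = H(0.88) = 0.5294 bits

Distribution B (p=0.88) is closer to uniform (p=0.5), so it has higher entropy.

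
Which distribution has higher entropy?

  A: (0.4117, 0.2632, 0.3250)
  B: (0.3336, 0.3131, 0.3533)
B

Both distributions are close to uniform, making this a harder comparison.

H(A) = 1.5610 bits
H(B) = 1.5832 bits

The distribution closer to uniform has higher entropy.
Answer: B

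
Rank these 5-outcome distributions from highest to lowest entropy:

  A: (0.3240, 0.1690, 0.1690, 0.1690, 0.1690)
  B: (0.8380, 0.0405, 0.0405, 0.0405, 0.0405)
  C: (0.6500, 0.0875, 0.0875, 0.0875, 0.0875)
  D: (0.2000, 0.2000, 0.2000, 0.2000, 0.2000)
D > A > C > B

Key insight: Entropy is maximized by uniform distributions and minimized by concentrated distributions.

Entropies:
  H(A) = 2.2607 bits
  H(B) = 0.9631 bits
  H(C) = 1.6341 bits
  H(D) = 2.3219 bits

Ranking: D > A > C > B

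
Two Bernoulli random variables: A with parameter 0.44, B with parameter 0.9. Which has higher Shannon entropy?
A

For binary distributions, entropy is maximized at p=0.5 and decreases as p moves toward 0 or 1.

H(A) = H(0.44) = 0.9896 bits
H(B) = H(0.9) = 0.4690 bits

Distribution A (p=0.44) is closer to uniform (p=0.5), so it has higher entropy.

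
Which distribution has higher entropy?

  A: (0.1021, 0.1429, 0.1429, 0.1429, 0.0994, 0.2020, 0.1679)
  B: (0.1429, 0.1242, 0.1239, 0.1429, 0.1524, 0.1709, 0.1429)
B

Both distributions are close to uniform, making this a harder comparison.

H(A) = 2.7687 bits
H(B) = 2.7994 bits

The distribution closer to uniform has higher entropy.
Answer: B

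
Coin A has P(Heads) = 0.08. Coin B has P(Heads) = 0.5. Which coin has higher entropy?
B

For binary distributions, entropy is maximized at p=0.5 and decreases as p moves toward 0 or 1.

H(A) = H(0.08) = 0.4022 bits
H(B) = H(0.5) = 1.0000 bits

Distribution B (p=0.5) is closer to uniform (p=0.5), so it has higher entropy.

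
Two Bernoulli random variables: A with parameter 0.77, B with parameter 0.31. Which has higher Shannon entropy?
B

For binary distributions, entropy is maximized at p=0.5 and decreases as p moves toward 0 or 1.

H(A) = H(0.77) = 0.7780 bits
H(B) = H(0.31) = 0.8932 bits

Distribution B (p=0.31) is closer to uniform (p=0.5), so it has higher entropy.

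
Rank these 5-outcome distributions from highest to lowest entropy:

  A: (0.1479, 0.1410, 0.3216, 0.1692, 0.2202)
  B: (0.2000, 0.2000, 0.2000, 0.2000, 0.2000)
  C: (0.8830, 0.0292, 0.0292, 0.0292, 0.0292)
B > A > C

Key insight: Entropy is maximized by uniform distributions and minimized by concentrated distributions.

- Uniform distributions have maximum entropy log₂(5) = 2.3219 bits
- The more "peaked" or concentrated a distribution, the lower its entropy

Entropies:
  H(A) = 2.2472 bits
  H(B) = 2.3219 bits
  H(C) = 0.7547 bits

Ranking: B > A > C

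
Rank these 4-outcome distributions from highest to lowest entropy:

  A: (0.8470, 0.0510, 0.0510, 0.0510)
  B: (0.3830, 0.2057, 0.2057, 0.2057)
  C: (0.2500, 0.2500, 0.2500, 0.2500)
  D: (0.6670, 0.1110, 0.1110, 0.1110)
C > B > D > A

Key insight: Entropy is maximized by uniform distributions and minimized by concentrated distributions.

Entropies:
  H(A) = 0.8598 bits
  H(B) = 1.9381 bits
  H(C) = 2.0000 bits
  H(D) = 1.4458 bits

Ranking: C > B > D > A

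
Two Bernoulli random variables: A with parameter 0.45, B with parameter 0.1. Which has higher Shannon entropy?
A

For binary distributions, entropy is maximized at p=0.5 and decreases as p moves toward 0 or 1.

H(A) = H(0.45) = 0.9928 bits
H(B) = H(0.1) = 0.4690 bits

Distribution A (p=0.45) is closer to uniform (p=0.5), so it has higher entropy.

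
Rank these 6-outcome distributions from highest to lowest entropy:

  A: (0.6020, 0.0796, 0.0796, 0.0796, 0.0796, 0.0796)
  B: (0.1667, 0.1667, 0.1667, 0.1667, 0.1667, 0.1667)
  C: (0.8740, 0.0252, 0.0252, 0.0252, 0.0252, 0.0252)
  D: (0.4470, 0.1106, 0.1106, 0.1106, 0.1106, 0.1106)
B > D > A > C

Key insight: Entropy is maximized by uniform distributions and minimized by concentrated distributions.

Entropies:
  H(A) = 1.8939 bits
  H(B) = 2.5850 bits
  H(C) = 0.8389 bits
  H(D) = 2.2759 bits

Ranking: B > D > A > C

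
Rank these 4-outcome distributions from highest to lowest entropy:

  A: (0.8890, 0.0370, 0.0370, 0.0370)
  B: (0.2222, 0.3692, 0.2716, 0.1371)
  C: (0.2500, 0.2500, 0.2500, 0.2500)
C > B > A

Key insight: Entropy is maximized by uniform distributions and minimized by concentrated distributions.

- Uniform distributions have maximum entropy log₂(4) = 2.0000 bits
- The more "peaked" or concentrated a distribution, the lower its entropy

Entropies:
  H(A) = 0.6789 bits
  H(B) = 1.9166 bits
  H(C) = 2.0000 bits

Ranking: C > B > A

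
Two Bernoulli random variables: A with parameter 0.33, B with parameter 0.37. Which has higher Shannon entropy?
B

For binary distributions, entropy is maximized at p=0.5 and decreases as p moves toward 0 or 1.

H(A) = H(0.33) = 0.9149 bits
H(B) = H(0.37) = 0.9507 bits

Distribution B (p=0.37) is closer to uniform (p=0.5), so it has higher entropy.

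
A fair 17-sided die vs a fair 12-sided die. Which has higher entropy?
17-sided die

Both are uniform distributions; for uniform over n outcomes, H = log₂(n). H(17-sided) = log₂(17) = 4.087 bits and H(12-sided) = log₂(12) = 3.585 bits. More outcomes in a uniform distribution means higher entropy.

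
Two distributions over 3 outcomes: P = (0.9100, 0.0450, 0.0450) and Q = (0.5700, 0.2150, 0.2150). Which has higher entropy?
Q

P is highly concentrated on one outcome (91%), making it nearly deterministic. Q spreads its mass more evenly (max 57%). The more spread-out distribution has higher entropy: H(P) ≈ 0.526 bits, H(Q) ≈ 1.416 bits.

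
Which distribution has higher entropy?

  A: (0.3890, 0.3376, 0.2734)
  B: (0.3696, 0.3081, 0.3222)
B

Both distributions are close to uniform, making this a harder comparison.

H(A) = 1.5703 bits
H(B) = 1.5805 bits

The distribution closer to uniform has higher entropy.
Answer: B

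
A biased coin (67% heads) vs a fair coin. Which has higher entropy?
Fair coin

The fair coin is uniform (p=0.5), maximizing binary entropy at 1 bit. The biased coin has H(0.67) ≈ 0.915 bits — its outcome is more predictable, so its entropy is lower.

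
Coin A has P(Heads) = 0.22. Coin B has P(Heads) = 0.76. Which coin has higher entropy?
B

For binary distributions, entropy is maximized at p=0.5 and decreases as p moves toward 0 or 1.

H(A) = H(0.22) = 0.7602 bits
H(B) = H(0.76) = 0.7950 bits

Distribution B (p=0.76) is closer to uniform (p=0.5), so it has higher entropy.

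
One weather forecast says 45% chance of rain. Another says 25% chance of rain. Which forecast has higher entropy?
45% forecast

Treat each forecast as a Bernoulli distribution. Binary entropy is maximized at p=0.5 and falls off symmetrically toward 0 or 1. The 45% forecast is closer to 50%, so it is more uncertain. H(45%) ≈ 0.993 bits, H(25%) ≈ 0.811 bits.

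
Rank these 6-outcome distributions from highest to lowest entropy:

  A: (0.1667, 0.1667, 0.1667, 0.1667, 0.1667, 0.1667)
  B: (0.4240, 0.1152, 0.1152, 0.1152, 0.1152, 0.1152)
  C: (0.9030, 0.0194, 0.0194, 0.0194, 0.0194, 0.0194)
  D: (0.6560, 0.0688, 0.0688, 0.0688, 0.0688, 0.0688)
A > B > D > C

Key insight: Entropy is maximized by uniform distributions and minimized by concentrated distributions.

Entropies:
  H(A) = 2.5850 bits
  H(B) = 2.3207 bits
  H(C) = 0.6846 bits
  H(D) = 1.7273 bits

Ranking: A > B > D > C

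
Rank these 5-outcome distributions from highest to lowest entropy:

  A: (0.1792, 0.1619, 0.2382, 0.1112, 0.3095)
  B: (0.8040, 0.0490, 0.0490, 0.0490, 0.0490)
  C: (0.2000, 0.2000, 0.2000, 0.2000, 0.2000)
C > A > B

Key insight: Entropy is maximized by uniform distributions and minimized by concentrated distributions.

- Uniform distributions have maximum entropy log₂(5) = 2.3219 bits
- The more "peaked" or concentrated a distribution, the lower its entropy

Entropies:
  H(A) = 2.2388 bits
  H(B) = 1.1059 bits
  H(C) = 2.3219 bits

Ranking: C > A > B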